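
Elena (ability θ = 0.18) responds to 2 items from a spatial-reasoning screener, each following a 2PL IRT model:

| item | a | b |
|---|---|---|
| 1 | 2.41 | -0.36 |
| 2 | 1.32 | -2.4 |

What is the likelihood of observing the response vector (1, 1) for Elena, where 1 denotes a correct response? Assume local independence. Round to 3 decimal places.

0.761

P(θ) = 1 / (1 + exp(−a(θ − b)))
P_1 = 1/(1+e^{-1.3014}) = 0.7861
P_2 = 1/(1+e^{-3.4056}) = 0.9679
L = P_1 × P_2 = 0.7861 × 0.9679 = 0.76082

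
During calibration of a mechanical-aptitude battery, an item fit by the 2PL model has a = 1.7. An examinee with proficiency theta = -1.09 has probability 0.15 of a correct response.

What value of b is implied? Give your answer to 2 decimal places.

-0.07

P(theta) = 1 / (1 + exp(−a(theta − b)))
logit(0.15) = ln(0.15/0.85) = -1.7346
b = theta − logit/(a) = -1.09 − (-1.7346)/1.7000 = -0.0696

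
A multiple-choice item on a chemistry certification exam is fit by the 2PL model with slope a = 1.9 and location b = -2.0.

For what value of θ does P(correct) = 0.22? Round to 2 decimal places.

-2.67

P(θ) = 1 / (1 + exp(−a(θ − b)))
logit = ln(0.2200/0.7800) = -1.2657
θ = b + logit/(a) = -2.0 + (-1.2657)/1.9000 = -2.6661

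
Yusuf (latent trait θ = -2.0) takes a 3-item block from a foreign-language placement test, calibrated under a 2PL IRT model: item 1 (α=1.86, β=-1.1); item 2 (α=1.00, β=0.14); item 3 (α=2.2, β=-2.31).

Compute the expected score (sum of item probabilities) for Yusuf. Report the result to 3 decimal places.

P(θ) = 1 / (1 + exp(−α(θ − β)))
P_1 = 1/(1+e^{1.6740}) = 0.1579
P_2 = 1/(1+e^{2.1400}) = 0.1053
P_3 = 1/(1+e^{-0.6820}) = 0.6642
E[score] = 0.1579 + 0.1053 + 0.6642 = 0.9273

0.927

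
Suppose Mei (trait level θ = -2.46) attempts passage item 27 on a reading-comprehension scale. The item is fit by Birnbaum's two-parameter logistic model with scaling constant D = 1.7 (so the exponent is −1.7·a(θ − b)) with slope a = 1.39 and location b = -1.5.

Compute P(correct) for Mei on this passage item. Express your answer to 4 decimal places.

0.0938

P(θ) = 1 / (1 + exp(−D·a(θ − b)))
Exponent: 1.7 × 1.39 × (-2.46 − (-1.5)) = -2.2685
1/(1 + e^{2.2685}) = 0.0938
P = 0.0938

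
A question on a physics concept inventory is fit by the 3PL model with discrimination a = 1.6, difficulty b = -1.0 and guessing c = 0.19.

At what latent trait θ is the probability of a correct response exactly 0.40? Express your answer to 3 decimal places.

P(θ) = c + (1 − c) · 1 / (1 + exp(−a(θ − b)))
Remove guessing floor: (0.40 − 0.19)/(1 − 0.19) = 0.2593
logit = ln(0.2593/0.7407) = -1.0498
θ = b + logit/(a) = -1.0 + (-1.0498)/1.6000 = -1.6561

-1.656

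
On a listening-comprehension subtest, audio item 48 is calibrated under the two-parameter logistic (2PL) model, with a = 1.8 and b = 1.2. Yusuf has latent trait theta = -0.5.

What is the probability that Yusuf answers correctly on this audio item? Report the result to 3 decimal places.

0.045

P(theta) = 1 / (1 + exp(−a(theta − b)))
Exponent: 1.8 × (-0.5 − 1.2) = -3.0600
1/(1 + e^{3.0600}) = 0.0448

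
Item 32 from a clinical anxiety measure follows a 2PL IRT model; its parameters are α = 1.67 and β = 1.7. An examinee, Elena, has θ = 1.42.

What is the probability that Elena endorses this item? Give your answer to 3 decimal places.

0.385

P(θ) = 1 / (1 + exp(−α(θ − β)))
Exponent: 1.67 × (1.42 − 1.7) = -0.4676
1/(1 + e^{0.4676}) = 0.3852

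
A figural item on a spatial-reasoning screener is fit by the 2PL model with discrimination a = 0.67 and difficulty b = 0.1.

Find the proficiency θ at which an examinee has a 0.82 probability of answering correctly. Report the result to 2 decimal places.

2.36

P(θ) = 1 / (1 + exp(−a(θ − b)))
logit = ln(0.8200/0.1800) = 1.5163
θ = b + logit/(a) = 0.1 + 1.5163/0.6700 = 2.3632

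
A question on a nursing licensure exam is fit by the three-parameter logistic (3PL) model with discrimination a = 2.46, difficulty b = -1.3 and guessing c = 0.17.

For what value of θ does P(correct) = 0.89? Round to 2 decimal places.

-0.54

P(θ) = c + (1 − c) · 1 / (1 + exp(−a(θ − b)))
Remove guessing floor: (0.89 − 0.17)/(1 − 0.17) = 0.8675
logit = ln(0.8675/0.1325) = 1.8788
θ = b + logit/(a) = -1.3 + 1.8788/2.4600 = -0.5363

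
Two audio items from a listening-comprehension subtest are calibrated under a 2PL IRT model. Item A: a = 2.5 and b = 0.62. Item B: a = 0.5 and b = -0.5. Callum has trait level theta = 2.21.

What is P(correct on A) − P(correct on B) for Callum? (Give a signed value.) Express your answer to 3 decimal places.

P(theta) = 1 / (1 + exp(−a(theta − b)))
P_A = 0.9816
P_B = 0.7949
P_A − P_B = 0.1866

0.187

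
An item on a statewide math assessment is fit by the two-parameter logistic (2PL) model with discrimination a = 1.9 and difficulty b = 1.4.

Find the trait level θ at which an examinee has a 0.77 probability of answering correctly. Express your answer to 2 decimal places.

P(θ) = 1 / (1 + exp(−a(θ − b)))
logit = ln(0.7700/0.2300) = 1.2083
θ = b + logit/(a) = 1.4 + 1.2083/1.9000 = 2.0360

2.04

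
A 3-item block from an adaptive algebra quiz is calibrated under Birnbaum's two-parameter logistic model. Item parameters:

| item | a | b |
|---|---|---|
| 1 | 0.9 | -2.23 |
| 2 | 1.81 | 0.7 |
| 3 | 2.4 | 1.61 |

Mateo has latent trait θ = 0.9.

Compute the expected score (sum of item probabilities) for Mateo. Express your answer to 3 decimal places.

1.687

P(θ) = 1 / (1 + exp(−a(θ − b)))
P_1 = 1/(1+e^{-2.8170}) = 0.9436
P_2 = 1/(1+e^{-0.3620}) = 0.5895
P_3 = 1/(1+e^{1.7040}) = 0.1539
E[score] = 0.9436 + 0.5895 + 0.1539 = 1.6871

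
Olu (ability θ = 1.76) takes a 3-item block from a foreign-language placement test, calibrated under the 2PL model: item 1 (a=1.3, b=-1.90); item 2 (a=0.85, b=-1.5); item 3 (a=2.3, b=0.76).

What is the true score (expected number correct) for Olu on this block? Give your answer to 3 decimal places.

2.841

P(θ) = 1 / (1 + exp(−a(θ − b)))
P_1 = 1/(1+e^{-4.7580}) = 0.9915
P_2 = 1/(1+e^{-2.7710}) = 0.9411
P_3 = 1/(1+e^{-2.3000}) = 0.9089
E[score] = 0.9915 + 0.9411 + 0.9089 = 2.8415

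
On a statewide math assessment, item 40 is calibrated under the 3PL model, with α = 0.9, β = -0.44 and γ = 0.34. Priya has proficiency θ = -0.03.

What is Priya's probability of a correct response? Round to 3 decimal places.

P(θ) = γ + (1 − γ) · 1 / (1 + exp(−α(θ − β)))
Exponent: 0.9 × (-0.03 − (-0.44)) = 0.3690
1/(1 + e^{-0.3690}) = 0.5912
P = 0.34 + 0.66 × 0.5912 = 0.7302

0.730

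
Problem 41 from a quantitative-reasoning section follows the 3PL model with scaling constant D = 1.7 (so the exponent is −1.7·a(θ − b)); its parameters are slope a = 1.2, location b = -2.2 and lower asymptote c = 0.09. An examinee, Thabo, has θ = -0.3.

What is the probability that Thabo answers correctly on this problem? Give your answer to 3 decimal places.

0.982

P(θ) = c + (1 − c) · 1 / (1 + exp(−D·a(θ − b)))
Exponent: 1.7 × 1.2 × (-0.3 − (-2.2)) = 3.8760
1/(1 + e^{-3.8760}) = 0.9797
P = 0.09 + 0.91 × 0.9797 = 0.9815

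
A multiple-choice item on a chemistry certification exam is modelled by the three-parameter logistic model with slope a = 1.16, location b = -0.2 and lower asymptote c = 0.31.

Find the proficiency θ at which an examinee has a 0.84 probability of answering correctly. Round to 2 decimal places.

P(θ) = c + (1 − c) · 1 / (1 + exp(−a(θ − b)))
Remove guessing floor: (0.84 − 0.31)/(1 − 0.31) = 0.7681
logit = ln(0.7681/0.2319) = 1.1977
θ = b + logit/(a) = -0.2 + 1.1977/1.1600 = 0.8325

0.83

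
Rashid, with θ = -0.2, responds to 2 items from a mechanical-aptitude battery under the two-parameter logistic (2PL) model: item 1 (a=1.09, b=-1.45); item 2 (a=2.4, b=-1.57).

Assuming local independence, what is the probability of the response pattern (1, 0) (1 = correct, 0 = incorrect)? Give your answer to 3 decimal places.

0.029

P(θ) = 1 / (1 + exp(−a(θ − b)))
P_1 = 1/(1+e^{-1.3625}) = 0.7962
P_2 = 1/(1+e^{-3.2880}) = 0.9640
L = P_1 × (1−P_2) = 0.7962 × 0.0360 = 0.02865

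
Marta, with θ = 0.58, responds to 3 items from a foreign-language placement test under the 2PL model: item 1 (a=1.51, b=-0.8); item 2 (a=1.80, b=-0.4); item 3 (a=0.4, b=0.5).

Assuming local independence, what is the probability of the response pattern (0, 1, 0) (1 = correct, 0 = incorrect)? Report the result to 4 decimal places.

P(θ) = 1 / (1 + exp(−a(θ − b)))
P_1 = 1/(1+e^{-2.0838}) = 0.8893
P_2 = 1/(1+e^{-1.7640}) = 0.8537
P_3 = 1/(1+e^{-0.0320}) = 0.5080
L = (1−P_1) × P_2 × (1−P_3) = 0.1107 × 0.8537 × 0.4920 = 0.04649

0.0465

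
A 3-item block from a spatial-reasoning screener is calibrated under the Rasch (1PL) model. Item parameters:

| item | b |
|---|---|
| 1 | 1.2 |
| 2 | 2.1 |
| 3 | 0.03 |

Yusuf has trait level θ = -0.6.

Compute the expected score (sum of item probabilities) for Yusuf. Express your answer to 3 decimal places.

P(θ) = 1 / (1 + exp(−(θ − b)))
P_1 = 1/(1+e^{1.8000}) = 0.1419
P_2 = 1/(1+e^{2.7000}) = 0.0630
P_3 = 1/(1+e^{0.6300}) = 0.3475
E[score] = 0.1419 + 0.0630 + 0.3475 = 0.5523

0.552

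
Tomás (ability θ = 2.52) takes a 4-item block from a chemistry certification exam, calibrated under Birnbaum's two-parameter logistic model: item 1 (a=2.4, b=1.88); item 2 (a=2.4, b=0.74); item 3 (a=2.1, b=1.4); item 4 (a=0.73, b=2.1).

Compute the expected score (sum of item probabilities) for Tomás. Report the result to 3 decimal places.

3.298

P(θ) = 1 / (1 + exp(−a(θ − b)))
P_1 = 1/(1+e^{-1.5360}) = 0.8229
P_2 = 1/(1+e^{-4.2720}) = 0.9862
P_3 = 1/(1+e^{-2.3520}) = 0.9131
P_4 = 1/(1+e^{-0.3066}) = 0.5761
E[score] = 0.8229 + 0.9862 + 0.9131 + 0.5761 = 3.2983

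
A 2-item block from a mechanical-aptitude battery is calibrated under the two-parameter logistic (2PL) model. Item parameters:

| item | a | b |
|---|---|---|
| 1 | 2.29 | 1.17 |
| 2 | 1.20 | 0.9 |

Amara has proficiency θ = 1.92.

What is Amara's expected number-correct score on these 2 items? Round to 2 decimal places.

1.62

P(θ) = 1 / (1 + exp(−a(θ − b)))
P_1 = 1/(1+e^{-1.7175}) = 0.8478
P_2 = 1/(1+e^{-1.2240}) = 0.7728
E[score] = 0.8478 + 0.7728 = 1.6206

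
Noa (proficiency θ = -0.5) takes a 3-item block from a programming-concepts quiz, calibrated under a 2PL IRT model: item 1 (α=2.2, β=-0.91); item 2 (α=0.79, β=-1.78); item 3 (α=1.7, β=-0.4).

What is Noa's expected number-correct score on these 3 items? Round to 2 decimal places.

P(θ) = 1 / (1 + exp(−α(θ − β)))
P_1 = 1/(1+e^{-0.9020}) = 0.7114
P_2 = 1/(1+e^{-1.0112}) = 0.7333
P_3 = 1/(1+e^{0.1700}) = 0.4576
E[score] = 0.7114 + 0.7333 + 0.4576 = 1.9022

1.90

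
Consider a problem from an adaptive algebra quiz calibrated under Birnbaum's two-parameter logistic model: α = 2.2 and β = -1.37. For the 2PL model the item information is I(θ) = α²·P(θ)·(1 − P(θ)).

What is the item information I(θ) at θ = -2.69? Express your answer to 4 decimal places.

0.2384

P = 1/(1+e^{2.9040}) = 0.0520
P(1−P) = 0.0520 × 0.9480 = 0.0493
I = α² × P(1−P) = 2.2² × 0.0493 = 0.23840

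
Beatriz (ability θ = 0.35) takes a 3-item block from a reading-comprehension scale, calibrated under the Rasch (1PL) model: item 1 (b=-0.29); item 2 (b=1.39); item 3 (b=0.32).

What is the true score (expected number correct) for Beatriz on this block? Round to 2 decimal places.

P(θ) = 1 / (1 + exp(−(θ − b)))
P_1 = 1/(1+e^{-0.6400}) = 0.6548
P_2 = 1/(1+e^{1.0400}) = 0.2611
P_3 = 1/(1+e^{-0.0300}) = 0.5075
E[score] = 0.6548 + 0.2611 + 0.5075 = 1.4234

1.42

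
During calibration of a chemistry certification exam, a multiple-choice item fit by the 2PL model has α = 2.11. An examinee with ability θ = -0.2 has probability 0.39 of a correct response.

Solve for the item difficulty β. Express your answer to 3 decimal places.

P(θ) = 1 / (1 + exp(−α(θ − β)))
logit(0.39) = ln(0.39/0.61) = -0.4473
β = θ − logit/(α) = -0.2 − (-0.4473)/2.1100 = 0.0120

0.012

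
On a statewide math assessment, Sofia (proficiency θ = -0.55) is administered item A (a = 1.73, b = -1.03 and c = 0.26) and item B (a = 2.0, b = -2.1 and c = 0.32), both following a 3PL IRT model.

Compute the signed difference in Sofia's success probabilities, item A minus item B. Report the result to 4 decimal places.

P(θ) = c + (1 − c) · 1 / (1 + exp(−a(θ − b)))
P_A = 0.7754
P_B = 0.9707
P_A − P_B = -0.1953

-0.1953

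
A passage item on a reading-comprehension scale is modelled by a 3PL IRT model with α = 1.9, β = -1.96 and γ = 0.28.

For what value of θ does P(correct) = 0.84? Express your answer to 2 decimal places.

P(θ) = γ + (1 − γ) · 1 / (1 + exp(−α(θ − β)))
Remove guessing floor: (0.84 − 0.28)/(1 − 0.28) = 0.7778
logit = ln(0.7778/0.2222) = 1.2528
θ = β + logit/(α) = -1.96 + 1.2528/1.9000 = -1.3007

-1.30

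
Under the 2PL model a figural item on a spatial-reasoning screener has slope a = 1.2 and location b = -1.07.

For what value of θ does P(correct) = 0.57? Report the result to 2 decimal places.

P(θ) = 1 / (1 + exp(−a(θ − b)))
logit = ln(0.5700/0.4300) = 0.2819
θ = b + logit/(a) = -1.07 + 0.2819/1.2000 = -0.8351

-0.84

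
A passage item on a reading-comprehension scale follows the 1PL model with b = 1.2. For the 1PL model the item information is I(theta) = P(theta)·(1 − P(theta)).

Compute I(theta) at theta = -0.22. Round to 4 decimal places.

0.1568

P = 1/(1+e^{1.4200}) = 0.1947
P(1−P) = 0.1947 × 0.8053 = 0.1568
I = P(1−P) = 0.15677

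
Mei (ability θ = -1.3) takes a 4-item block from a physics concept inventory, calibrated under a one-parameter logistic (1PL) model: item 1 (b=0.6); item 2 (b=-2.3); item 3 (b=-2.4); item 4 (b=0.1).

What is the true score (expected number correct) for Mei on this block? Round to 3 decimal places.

1.809

P(θ) = 1 / (1 + exp(−(θ − b)))
P_1 = 1/(1+e^{1.9000}) = 0.1301
P_2 = 1/(1+e^{-1.0000}) = 0.7311
P_3 = 1/(1+e^{-1.1000}) = 0.7503
P_4 = 1/(1+e^{1.4000}) = 0.1978
E[score] = 0.1301 + 0.7311 + 0.7503 + 0.1978 = 1.8092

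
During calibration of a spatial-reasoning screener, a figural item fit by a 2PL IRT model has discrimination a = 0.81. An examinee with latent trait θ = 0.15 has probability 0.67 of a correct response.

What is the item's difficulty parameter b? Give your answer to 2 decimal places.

P(θ) = 1 / (1 + exp(−a(θ − b)))
logit(0.67) = ln(0.67/0.33) = 0.7082
b = θ − logit/(a) = 0.15 − 0.7082/0.8100 = -0.7243

-0.72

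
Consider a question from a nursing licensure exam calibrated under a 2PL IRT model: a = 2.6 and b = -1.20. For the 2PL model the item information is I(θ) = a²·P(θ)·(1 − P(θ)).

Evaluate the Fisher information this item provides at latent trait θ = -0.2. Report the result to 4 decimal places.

P = 1/(1+e^{-2.6000}) = 0.9309
P(1−P) = 0.9309 × 0.0691 = 0.0644
I = a² × P(1−P) = 2.6² × 0.0644 = 0.43506

0.4351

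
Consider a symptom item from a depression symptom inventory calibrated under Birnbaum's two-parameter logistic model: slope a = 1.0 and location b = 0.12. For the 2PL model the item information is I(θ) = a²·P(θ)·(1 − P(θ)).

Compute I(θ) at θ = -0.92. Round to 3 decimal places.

0.193

P = 1/(1+e^{1.0400}) = 0.2611
P(1−P) = 0.2611 × 0.7389 = 0.1930
I = a² × P(1−P) = 1.0² × 0.1930 = 0.19295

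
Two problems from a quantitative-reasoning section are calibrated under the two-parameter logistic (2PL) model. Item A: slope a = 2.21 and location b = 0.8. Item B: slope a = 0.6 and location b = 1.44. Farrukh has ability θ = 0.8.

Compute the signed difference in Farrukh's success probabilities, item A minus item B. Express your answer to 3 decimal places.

P(θ) = 1 / (1 + exp(−a(θ − b)))
P_A = 0.5000
P_B = 0.4052
P_A − P_B = 0.0948

0.095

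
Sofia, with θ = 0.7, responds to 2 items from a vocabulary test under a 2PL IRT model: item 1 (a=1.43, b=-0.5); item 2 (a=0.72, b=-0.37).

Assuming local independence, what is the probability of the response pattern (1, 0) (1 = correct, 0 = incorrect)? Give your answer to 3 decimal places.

P(θ) = 1 / (1 + exp(−a(θ − b)))
P_1 = 1/(1+e^{-1.7160}) = 0.8476
P_2 = 1/(1+e^{-0.7704}) = 0.6836
L = P_1 × (1−P_2) = 0.8476 × 0.3164 = 0.26818

0.268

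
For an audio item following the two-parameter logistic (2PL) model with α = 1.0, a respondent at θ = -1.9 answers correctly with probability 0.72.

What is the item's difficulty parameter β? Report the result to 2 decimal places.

P(θ) = 1 / (1 + exp(−α(θ − β)))
logit(0.72) = ln(0.72/0.28) = 0.9445
β = θ − logit/(α) = -1.9 − 0.9445/1.0000 = -2.8445

-2.84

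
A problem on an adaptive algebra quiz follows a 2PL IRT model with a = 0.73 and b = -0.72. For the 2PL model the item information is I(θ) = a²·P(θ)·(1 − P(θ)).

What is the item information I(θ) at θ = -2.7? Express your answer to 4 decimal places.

P = 1/(1+e^{1.4454}) = 0.1907
P(1−P) = 0.1907 × 0.8093 = 0.1543
I = a² × P(1−P) = 0.73² × 0.1543 = 0.08225

0.0822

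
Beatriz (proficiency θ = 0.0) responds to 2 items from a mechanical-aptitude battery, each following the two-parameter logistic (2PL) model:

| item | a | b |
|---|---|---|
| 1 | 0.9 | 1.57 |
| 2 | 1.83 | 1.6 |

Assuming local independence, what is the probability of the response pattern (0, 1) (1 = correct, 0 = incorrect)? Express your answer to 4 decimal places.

P(θ) = 1 / (1 + exp(−a(θ − b)))
P_1 = 1/(1+e^{1.4130}) = 0.1958
P_2 = 1/(1+e^{2.9280}) = 0.0508
L = (1−P_1) × P_2 = 0.8042 × 0.0508 = 0.04084

0.0408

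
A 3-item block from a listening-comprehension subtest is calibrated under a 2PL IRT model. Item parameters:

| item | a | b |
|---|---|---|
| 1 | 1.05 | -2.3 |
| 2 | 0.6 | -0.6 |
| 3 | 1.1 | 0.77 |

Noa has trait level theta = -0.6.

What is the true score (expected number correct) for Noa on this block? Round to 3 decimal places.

1.538

P(theta) = 1 / (1 + exp(−a(theta − b)))
P_1 = 1/(1+e^{-1.7850}) = 0.8563
P_2 = 1/(1+e^{0.0000}) = 0.5000
P_3 = 1/(1+e^{1.5070}) = 0.1814
E[score] = 0.8563 + 0.5000 + 0.1814 = 1.5377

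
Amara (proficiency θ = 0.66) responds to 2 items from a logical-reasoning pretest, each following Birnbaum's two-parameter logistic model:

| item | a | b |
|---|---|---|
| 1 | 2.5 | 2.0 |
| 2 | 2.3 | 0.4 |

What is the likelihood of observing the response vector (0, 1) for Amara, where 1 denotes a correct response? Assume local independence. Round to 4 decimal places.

0.6233

P(θ) = 1 / (1 + exp(−a(θ − b)))
P_1 = 1/(1+e^{3.3500}) = 0.0339
P_2 = 1/(1+e^{-0.5980}) = 0.6452
L = (1−P_1) × P_2 = 0.9661 × 0.6452 = 0.62333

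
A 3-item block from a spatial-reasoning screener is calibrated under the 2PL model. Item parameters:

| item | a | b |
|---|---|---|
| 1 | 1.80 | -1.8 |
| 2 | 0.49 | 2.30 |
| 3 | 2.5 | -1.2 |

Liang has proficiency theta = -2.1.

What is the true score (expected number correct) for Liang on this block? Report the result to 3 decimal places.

P(theta) = 1 / (1 + exp(−a(theta − b)))
P_1 = 1/(1+e^{0.5400}) = 0.3682
P_2 = 1/(1+e^{2.1560}) = 0.1038
P_3 = 1/(1+e^{2.2500}) = 0.0953
E[score] = 0.3682 + 0.1038 + 0.0953 = 0.5673

0.567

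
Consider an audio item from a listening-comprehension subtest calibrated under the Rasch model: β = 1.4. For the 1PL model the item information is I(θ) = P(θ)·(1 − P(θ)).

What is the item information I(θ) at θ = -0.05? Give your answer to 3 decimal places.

0.154

P = 1/(1+e^{1.4500}) = 0.1900
P(1−P) = 0.1900 × 0.8100 = 0.1539
I = P(1−P) = 0.15390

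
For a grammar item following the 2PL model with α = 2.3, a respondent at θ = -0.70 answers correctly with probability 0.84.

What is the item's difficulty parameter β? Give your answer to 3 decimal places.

P(θ) = 1 / (1 + exp(−α(θ − β)))
logit(0.84) = ln(0.84/0.16) = 1.6582
β = θ − logit/(α) = -0.70 − 1.6582/2.3000 = -1.4210

-1.421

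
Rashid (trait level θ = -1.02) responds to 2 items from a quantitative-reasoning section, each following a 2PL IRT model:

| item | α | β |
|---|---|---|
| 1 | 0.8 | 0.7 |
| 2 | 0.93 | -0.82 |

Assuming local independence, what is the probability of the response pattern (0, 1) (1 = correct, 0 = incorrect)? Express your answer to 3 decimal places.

P(θ) = 1 / (1 + exp(−α(θ − β)))
P_1 = 1/(1+e^{1.3760}) = 0.2017
P_2 = 1/(1+e^{0.1860}) = 0.4536
L = (1−P_1) × P_2 = 0.7983 × 0.4536 = 0.36216

0.362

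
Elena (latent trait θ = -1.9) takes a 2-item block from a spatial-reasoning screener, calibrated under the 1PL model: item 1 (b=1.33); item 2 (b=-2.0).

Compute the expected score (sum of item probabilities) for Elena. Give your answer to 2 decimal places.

P(θ) = 1 / (1 + exp(−(θ − b)))
P_1 = 1/(1+e^{3.2300}) = 0.0381
P_2 = 1/(1+e^{-0.1000}) = 0.5250
E[score] = 0.0381 + 0.5250 = 0.5630

0.56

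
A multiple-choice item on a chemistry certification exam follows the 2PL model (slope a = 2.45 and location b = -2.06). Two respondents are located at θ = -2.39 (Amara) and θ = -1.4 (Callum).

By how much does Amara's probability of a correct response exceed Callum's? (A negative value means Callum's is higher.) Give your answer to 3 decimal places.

-0.526

P(θ) = 1 / (1 + exp(−a(θ − b)))
P(Amara) = 0.3082  [exponent -0.8085]
P(Callum) = 0.8344  [exponent 1.6170]
Difference = 0.3082 − 0.8344 = -0.5262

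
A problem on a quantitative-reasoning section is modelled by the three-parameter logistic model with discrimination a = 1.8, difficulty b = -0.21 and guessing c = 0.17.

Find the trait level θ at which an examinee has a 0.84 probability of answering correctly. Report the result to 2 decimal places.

0.59

P(θ) = c + (1 − c) · 1 / (1 + exp(−a(θ − b)))
Remove guessing floor: (0.84 − 0.17)/(1 − 0.17) = 0.8072
logit = ln(0.8072/0.1928) = 1.4321
θ = b + logit/(a) = -0.21 + 1.4321/1.8000 = 0.5856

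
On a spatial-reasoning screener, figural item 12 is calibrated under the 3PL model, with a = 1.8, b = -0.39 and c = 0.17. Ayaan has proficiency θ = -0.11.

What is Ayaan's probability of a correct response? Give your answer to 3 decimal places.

0.687

P(θ) = c + (1 − c) · 1 / (1 + exp(−a(θ − b)))
Exponent: 1.8 × (-0.11 − (-0.39)) = 0.5040
1/(1 + e^{-0.5040}) = 0.6234
P = 0.17 + 0.83 × 0.6234 = 0.6874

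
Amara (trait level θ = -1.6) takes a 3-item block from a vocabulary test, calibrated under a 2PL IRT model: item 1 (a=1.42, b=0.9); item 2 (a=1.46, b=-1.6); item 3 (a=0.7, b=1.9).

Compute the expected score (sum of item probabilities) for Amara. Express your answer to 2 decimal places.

0.61

P(θ) = 1 / (1 + exp(−a(θ − b)))
P_1 = 1/(1+e^{3.5500}) = 0.0279
P_2 = 1/(1+e^{0.0000}) = 0.5000
P_3 = 1/(1+e^{2.4500}) = 0.0794
E[score] = 0.0279 + 0.5000 + 0.0794 = 0.6074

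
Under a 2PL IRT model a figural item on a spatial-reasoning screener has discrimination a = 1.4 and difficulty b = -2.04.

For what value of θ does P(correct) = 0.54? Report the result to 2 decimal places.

P(θ) = 1 / (1 + exp(−a(θ − b)))
logit = ln(0.5400/0.4600) = 0.1603
θ = b + logit/(a) = -2.04 + 0.1603/1.4000 = -1.9255

-1.93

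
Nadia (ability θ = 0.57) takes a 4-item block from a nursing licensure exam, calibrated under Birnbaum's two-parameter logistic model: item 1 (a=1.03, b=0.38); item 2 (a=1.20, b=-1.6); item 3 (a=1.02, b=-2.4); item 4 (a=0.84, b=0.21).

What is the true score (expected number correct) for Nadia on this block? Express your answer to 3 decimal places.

P(θ) = 1 / (1 + exp(−a(θ − b)))
P_1 = 1/(1+e^{-0.1957}) = 0.5488
P_2 = 1/(1+e^{-2.6040}) = 0.9311
P_3 = 1/(1+e^{-3.0294}) = 0.9539
P_4 = 1/(1+e^{-0.3024}) = 0.5750
E[score] = 0.5488 + 0.9311 + 0.9539 + 0.5750 = 3.0088

3.009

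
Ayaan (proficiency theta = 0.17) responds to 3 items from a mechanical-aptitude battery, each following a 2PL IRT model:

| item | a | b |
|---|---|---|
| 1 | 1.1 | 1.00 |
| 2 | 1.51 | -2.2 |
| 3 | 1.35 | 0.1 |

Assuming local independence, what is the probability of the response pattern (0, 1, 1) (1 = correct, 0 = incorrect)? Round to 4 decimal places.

0.3635

P(theta) = 1 / (1 + exp(−a(theta − b)))
P_1 = 1/(1+e^{0.9130}) = 0.2864
P_2 = 1/(1+e^{-3.5787}) = 0.9728
P_3 = 1/(1+e^{-0.0945}) = 0.5236
L = (1−P_1) × P_2 × P_3 = 0.7136 × 0.9728 × 0.5236 = 0.36351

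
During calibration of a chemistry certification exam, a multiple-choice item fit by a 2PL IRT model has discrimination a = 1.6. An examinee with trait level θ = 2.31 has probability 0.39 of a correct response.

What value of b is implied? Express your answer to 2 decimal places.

2.59

P(θ) = 1 / (1 + exp(−a(θ − b)))
logit(0.39) = ln(0.39/0.61) = -0.4473
b = θ − logit/(a) = 2.31 − (-0.4473)/1.6000 = 2.5896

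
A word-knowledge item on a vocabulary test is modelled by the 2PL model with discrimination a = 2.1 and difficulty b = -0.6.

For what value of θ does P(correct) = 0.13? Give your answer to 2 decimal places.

-1.51

P(θ) = 1 / (1 + exp(−a(θ − b)))
logit = ln(0.1300/0.8700) = -1.9010
θ = b + logit/(a) = -0.6 + (-1.9010)/2.1000 = -1.5052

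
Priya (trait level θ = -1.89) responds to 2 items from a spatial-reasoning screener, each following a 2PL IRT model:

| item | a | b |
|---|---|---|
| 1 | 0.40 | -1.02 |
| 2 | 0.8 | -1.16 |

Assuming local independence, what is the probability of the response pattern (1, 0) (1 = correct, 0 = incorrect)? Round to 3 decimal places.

P(θ) = 1 / (1 + exp(−a(θ − b)))
P_1 = 1/(1+e^{0.3480}) = 0.4139
P_2 = 1/(1+e^{0.5840}) = 0.3580
L = P_1 × (1−P_2) = 0.4139 × 0.6420 = 0.26570

0.266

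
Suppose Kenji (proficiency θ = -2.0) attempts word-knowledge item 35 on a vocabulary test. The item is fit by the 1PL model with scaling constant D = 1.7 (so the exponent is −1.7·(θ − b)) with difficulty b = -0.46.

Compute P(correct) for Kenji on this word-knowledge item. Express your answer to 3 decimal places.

0.068

P(θ) = 1 / (1 + exp(−D·(θ − b)))
Exponent: 1.7 × (-2.0 − (-0.46)) = -2.6180
1/(1 + e^{2.6180}) = 0.0680
P = 0.0680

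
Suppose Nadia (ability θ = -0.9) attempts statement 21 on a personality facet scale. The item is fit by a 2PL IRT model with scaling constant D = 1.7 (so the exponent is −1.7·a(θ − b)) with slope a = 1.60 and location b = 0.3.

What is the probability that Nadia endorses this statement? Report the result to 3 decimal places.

0.037

P(θ) = 1 / (1 + exp(−D·a(θ − b)))
Exponent: 1.7 × 1.60 × (-0.9 − 0.3) = -3.2640
1/(1 + e^{3.2640}) = 0.0368
P = 0.0368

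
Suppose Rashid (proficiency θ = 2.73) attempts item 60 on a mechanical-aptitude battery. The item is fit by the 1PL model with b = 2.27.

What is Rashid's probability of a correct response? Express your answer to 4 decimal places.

0.6130

P(θ) = 1 / (1 + exp(−(θ − b)))
Exponent: (2.73 − 2.27) = 0.4600
1/(1 + e^{-0.4600}) = 0.6130
P = 0.6130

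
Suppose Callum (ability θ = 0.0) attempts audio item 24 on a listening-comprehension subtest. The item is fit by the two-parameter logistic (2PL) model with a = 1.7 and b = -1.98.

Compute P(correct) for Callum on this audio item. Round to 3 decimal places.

0.967

P(θ) = 1 / (1 + exp(−a(θ − b)))
Exponent: 1.7 × (0.0 − (-1.98)) = 3.3660
1/(1 + e^{-3.3660}) = 0.9666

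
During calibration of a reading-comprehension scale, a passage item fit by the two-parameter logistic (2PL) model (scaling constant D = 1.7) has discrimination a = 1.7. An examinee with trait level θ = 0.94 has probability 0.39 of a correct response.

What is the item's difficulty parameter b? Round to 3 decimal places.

1.095

P(θ) = 1 / (1 + exp(−D·a(θ − b)))
logit(0.39) = ln(0.39/0.61) = -0.4473
b = θ − logit/(1.7·a) = 0.94 − (-0.4473)/2.8900 = 1.0948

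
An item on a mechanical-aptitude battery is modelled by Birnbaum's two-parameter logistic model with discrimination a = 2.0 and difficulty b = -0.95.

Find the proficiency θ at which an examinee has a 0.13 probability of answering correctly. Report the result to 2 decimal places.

P(θ) = 1 / (1 + exp(−a(θ − b)))
logit = ln(0.1300/0.8700) = -1.9010
θ = b + logit/(a) = -0.95 + (-1.9010)/2.0000 = -1.9005

-1.90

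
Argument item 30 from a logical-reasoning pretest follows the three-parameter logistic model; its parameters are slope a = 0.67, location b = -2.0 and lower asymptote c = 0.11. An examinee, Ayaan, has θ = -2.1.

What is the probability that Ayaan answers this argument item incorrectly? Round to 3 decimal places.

0.460

P(θ) = c + (1 − c) · 1 / (1 + exp(−a(θ − b)))
Exponent: 0.67 × (-2.1 − (-2.0)) = -0.0670
1/(1 + e^{0.0670}) = 0.4833
P = 0.11 + 0.89 × 0.4833 = 0.5401
P(incorrect) = 1 − 0.5401 = 0.4599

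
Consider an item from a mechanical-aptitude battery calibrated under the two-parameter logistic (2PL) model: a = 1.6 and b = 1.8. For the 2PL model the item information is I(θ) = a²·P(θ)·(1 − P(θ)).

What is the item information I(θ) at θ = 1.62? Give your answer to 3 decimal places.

P = 1/(1+e^{0.2880}) = 0.4285
P(1−P) = 0.4285 × 0.5715 = 0.2449
I = a² × P(1−P) = 1.6² × 0.2449 = 0.62691

0.627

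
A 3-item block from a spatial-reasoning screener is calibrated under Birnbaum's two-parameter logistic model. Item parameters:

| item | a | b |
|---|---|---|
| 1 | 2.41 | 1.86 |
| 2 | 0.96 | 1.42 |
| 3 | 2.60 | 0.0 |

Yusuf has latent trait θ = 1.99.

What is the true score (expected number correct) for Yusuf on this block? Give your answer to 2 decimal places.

P(θ) = 1 / (1 + exp(−a(θ − b)))
P_1 = 1/(1+e^{-0.3133}) = 0.5777
P_2 = 1/(1+e^{-0.5472}) = 0.6335
P_3 = 1/(1+e^{-5.1740}) = 0.9944
E[score] = 0.5777 + 0.6335 + 0.9944 = 2.2055

2.21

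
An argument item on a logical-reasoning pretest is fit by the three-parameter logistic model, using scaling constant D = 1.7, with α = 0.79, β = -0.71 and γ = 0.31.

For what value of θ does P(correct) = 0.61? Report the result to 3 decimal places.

-0.905

P(θ) = γ + (1 − γ) · 1 / (1 + exp(−D·α(θ − β)))
Remove guessing floor: (0.61 − 0.31)/(1 − 0.31) = 0.4348
logit = ln(0.4348/0.5652) = -0.2624
θ = β + logit/(1.7·α) = -0.71 + (-0.2624)/1.3430 = -0.9054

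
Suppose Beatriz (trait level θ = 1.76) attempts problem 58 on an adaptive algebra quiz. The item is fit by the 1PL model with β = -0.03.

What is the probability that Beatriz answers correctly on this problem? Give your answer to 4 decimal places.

0.8569

P(θ) = 1 / (1 + exp(−(θ − β)))
Exponent: (1.76 − (-0.03)) = 1.7900
1/(1 + e^{-1.7900}) = 0.8569
P = 0.8569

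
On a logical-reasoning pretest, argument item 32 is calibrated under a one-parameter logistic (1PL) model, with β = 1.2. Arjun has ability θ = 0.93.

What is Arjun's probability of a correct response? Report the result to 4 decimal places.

0.4329

P(θ) = 1 / (1 + exp(−(θ − β)))
Exponent: (0.93 − 1.2) = -0.2700
1/(1 + e^{0.2700}) = 0.4329
P = 0.4329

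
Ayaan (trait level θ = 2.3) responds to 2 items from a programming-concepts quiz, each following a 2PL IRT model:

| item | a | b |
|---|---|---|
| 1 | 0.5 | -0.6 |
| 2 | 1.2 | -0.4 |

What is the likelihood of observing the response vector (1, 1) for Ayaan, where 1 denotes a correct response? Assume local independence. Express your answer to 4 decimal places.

0.7795

P(θ) = 1 / (1 + exp(−a(θ − b)))
P_1 = 1/(1+e^{-1.4500}) = 0.8100
P_2 = 1/(1+e^{-3.2400}) = 0.9623
L = P_1 × P_2 = 0.8100 × 0.9623 = 0.77947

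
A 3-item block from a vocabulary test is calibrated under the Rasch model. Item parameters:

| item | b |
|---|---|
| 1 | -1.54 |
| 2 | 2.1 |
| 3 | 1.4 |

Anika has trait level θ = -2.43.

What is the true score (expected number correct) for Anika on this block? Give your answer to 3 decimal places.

P(θ) = 1 / (1 + exp(−(θ − b)))
P_1 = 1/(1+e^{0.8900}) = 0.2911
P_2 = 1/(1+e^{4.5300}) = 0.0107
P_3 = 1/(1+e^{3.8300}) = 0.0212
E[score] = 0.2911 + 0.0107 + 0.0212 = 0.3230

0.323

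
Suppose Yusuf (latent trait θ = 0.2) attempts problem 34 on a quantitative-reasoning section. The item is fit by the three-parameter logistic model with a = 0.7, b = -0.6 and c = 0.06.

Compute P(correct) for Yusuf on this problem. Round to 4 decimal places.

P(θ) = c + (1 − c) · 1 / (1 + exp(−a(θ − b)))
Exponent: 0.7 × (0.2 − (-0.6)) = 0.5600
1/(1 + e^{-0.5600}) = 0.6365
P = 0.06 + 0.94 × 0.6365 = 0.6583

0.6583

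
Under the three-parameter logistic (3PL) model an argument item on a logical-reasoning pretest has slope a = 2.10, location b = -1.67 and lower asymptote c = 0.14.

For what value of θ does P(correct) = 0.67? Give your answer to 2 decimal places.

-1.44

P(θ) = c + (1 − c) · 1 / (1 + exp(−a(θ − b)))
Remove guessing floor: (0.67 − 0.14)/(1 − 0.14) = 0.6163
logit = ln(0.6163/0.3837) = 0.4738
θ = b + logit/(a) = -1.67 + 0.4738/2.1000 = -1.4444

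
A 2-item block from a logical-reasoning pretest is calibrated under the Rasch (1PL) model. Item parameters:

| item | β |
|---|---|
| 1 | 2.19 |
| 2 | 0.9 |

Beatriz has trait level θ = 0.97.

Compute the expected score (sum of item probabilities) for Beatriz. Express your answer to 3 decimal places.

0.745

P(θ) = 1 / (1 + exp(−(θ − β)))
P_1 = 1/(1+e^{1.2200}) = 0.2279
P_2 = 1/(1+e^{-0.0700}) = 0.5175
E[score] = 0.2279 + 0.5175 = 0.7454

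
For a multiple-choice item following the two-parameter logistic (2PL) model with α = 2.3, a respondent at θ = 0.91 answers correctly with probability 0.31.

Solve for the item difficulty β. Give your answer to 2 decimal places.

1.26

P(θ) = 1 / (1 + exp(−α(θ − β)))
logit(0.31) = ln(0.31/0.69) = -0.8001
β = θ − logit/(α) = 0.91 − (-0.8001)/2.3000 = 1.2579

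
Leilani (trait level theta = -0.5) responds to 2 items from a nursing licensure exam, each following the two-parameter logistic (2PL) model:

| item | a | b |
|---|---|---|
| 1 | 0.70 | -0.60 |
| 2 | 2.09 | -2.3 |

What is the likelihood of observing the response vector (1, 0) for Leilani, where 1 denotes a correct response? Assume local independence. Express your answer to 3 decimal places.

P(theta) = 1 / (1 + exp(−a(theta − b)))
P_1 = 1/(1+e^{-0.0700}) = 0.5175
P_2 = 1/(1+e^{-3.7620}) = 0.9773
L = P_1 × (1−P_2) = 0.5175 × 0.0227 = 0.01175

0.012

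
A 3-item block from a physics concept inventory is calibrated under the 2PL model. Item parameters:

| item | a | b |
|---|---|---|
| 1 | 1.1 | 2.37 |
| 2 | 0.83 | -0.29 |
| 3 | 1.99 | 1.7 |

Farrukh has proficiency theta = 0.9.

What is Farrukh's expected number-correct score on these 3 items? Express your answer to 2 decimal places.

1.06

P(theta) = 1 / (1 + exp(−a(theta − b)))
P_1 = 1/(1+e^{1.6170}) = 0.1656
P_2 = 1/(1+e^{-0.9877}) = 0.7286
P_3 = 1/(1+e^{1.5920}) = 0.1691
E[score] = 0.1656 + 0.7286 + 0.1691 = 1.0634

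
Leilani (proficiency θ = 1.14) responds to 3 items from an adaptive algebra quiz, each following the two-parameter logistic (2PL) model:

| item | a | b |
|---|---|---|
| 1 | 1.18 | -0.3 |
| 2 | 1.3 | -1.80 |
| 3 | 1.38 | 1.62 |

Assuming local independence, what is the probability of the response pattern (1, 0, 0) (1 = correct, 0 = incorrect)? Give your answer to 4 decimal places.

0.0119

P(θ) = 1 / (1 + exp(−a(θ − b)))
P_1 = 1/(1+e^{-1.6992}) = 0.8454
P_2 = 1/(1+e^{-3.8220}) = 0.9786
P_3 = 1/(1+e^{0.6624}) = 0.3402
L = P_1 × (1−P_2) × (1−P_3) = 0.8454 × 0.0214 × 0.6598 = 0.01195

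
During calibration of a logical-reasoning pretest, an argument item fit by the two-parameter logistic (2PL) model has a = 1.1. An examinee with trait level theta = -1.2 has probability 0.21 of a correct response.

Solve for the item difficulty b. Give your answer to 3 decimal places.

0.004

P(theta) = 1 / (1 + exp(−a(theta − b)))
logit(0.21) = ln(0.21/0.79) = -1.3249
b = theta − logit/(a) = -1.2 − (-1.3249)/1.1000 = 0.0045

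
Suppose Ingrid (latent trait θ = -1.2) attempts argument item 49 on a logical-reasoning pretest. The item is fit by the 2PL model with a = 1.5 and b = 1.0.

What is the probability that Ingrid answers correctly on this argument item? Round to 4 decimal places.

P(θ) = 1 / (1 + exp(−a(θ − b)))
Exponent: 1.5 × (-1.2 − 1.0) = -3.3000
1/(1 + e^{3.3000}) = 0.0356

0.0356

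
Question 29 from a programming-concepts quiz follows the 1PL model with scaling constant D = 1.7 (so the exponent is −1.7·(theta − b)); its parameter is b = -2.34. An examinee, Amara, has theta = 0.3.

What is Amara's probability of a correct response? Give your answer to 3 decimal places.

P(theta) = 1 / (1 + exp(−D·(theta − b)))
Exponent: 1.7 × (0.3 − (-2.34)) = 4.4880
1/(1 + e^{-4.4880}) = 0.9889
P = 0.9889

0.989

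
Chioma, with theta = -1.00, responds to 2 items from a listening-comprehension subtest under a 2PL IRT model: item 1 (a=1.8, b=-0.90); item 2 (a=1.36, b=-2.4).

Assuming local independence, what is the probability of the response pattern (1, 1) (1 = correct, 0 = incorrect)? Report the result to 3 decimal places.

P(theta) = 1 / (1 + exp(−a(theta − b)))
P_1 = 1/(1+e^{0.1800}) = 0.4551
P_2 = 1/(1+e^{-1.9040}) = 0.8703
L = P_1 × P_2 = 0.4551 × 0.8703 = 0.39611

0.396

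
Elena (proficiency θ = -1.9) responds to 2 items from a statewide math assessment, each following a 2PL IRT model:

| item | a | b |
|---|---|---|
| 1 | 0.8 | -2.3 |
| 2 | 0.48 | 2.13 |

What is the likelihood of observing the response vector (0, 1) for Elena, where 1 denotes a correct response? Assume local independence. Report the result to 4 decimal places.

P(θ) = 1 / (1 + exp(−a(θ − b)))
P_1 = 1/(1+e^{-0.3200}) = 0.5793
P_2 = 1/(1+e^{1.9344}) = 0.1263
L = (1−P_1) × P_2 = 0.4207 × 0.1263 = 0.05312

0.0531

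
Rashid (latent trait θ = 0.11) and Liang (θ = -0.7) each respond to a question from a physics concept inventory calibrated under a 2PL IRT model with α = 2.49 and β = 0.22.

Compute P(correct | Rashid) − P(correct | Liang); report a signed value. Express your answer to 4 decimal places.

0.3401

P(θ) = 1 / (1 + exp(−α(θ − β)))
P(Rashid) = 0.4319  [exponent -0.2739]
P(Liang) = 0.0919  [exponent -2.2908]
Difference = 0.4319 − 0.0919 = 0.3401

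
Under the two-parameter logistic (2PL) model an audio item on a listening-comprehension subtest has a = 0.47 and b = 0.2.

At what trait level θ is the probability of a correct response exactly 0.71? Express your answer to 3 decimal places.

P(θ) = 1 / (1 + exp(−a(θ − b)))
logit = ln(0.7100/0.2900) = 0.8954
θ = b + logit/(a) = 0.2 + 0.8954/0.4700 = 2.1051

2.105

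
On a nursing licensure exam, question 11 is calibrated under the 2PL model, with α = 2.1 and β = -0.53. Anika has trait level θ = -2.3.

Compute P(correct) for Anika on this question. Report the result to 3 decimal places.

0.024

P(θ) = 1 / (1 + exp(−α(θ − β)))
Exponent: 2.1 × (-2.3 − (-0.53)) = -3.7170
1/(1 + e^{3.7170}) = 0.0237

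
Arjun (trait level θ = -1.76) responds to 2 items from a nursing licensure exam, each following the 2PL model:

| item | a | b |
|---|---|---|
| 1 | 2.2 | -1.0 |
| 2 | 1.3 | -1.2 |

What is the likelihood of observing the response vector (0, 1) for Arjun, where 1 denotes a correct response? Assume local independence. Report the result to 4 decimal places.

P(θ) = 1 / (1 + exp(−a(θ − b)))
P_1 = 1/(1+e^{1.6720}) = 0.1582
P_2 = 1/(1+e^{0.7280}) = 0.3256
L = (1−P_1) × P_2 = 0.8418 × 0.3256 = 0.27413

0.2741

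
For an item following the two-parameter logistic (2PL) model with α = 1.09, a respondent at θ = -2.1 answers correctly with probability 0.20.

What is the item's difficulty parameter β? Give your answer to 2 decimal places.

-0.83

P(θ) = 1 / (1 + exp(−α(θ − β)))
logit(0.20) = ln(0.20/0.80) = -1.3863
β = θ − logit/(α) = -2.1 − (-1.3863)/1.0900 = -0.8282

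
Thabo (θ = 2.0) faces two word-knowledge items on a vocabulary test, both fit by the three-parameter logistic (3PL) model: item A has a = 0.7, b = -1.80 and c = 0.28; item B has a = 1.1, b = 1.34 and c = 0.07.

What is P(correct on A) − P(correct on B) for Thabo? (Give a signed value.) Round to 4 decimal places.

P(θ) = c + (1 − c) · 1 / (1 + exp(−a(θ − b)))
P_A = 0.9529
P_B = 0.6968
P_A − P_B = 0.2562

0.2562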